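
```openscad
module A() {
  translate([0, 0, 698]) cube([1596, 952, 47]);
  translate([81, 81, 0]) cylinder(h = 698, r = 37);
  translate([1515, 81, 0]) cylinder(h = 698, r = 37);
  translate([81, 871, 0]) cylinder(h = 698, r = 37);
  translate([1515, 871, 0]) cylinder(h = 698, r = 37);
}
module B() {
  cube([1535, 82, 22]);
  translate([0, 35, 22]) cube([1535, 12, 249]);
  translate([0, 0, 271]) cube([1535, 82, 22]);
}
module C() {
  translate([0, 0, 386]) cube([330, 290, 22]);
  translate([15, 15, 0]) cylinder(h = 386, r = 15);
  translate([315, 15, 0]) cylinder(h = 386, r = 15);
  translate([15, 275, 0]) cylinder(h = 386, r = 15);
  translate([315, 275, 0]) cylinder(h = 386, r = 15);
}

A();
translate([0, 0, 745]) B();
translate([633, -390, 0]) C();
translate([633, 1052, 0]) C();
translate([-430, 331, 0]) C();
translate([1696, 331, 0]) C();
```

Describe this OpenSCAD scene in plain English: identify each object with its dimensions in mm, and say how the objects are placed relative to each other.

A is a rectangular dining table. The top is 1596×952×47 mm with its upper surface at z = 745 mm. It stands on four round legs of 74 mm diameter, each leg's bounding box inset 44 mm from the nearest pair of top edges, running from the floor to the underside of the top.

B is an I-beam lying along x, 1535 mm long. Overall section height 293 mm. Two flanges 82 mm wide (y) and 22 mm thick, one on the floor and one at the top; a web 12 mm thick runs between them, centred on the flange width.

C is a simple wooden stool: a rectangular seat 330 mm (x) by 290 mm (y), 22 mm thick, top face at z = 408 mm, on four round legs, each 30 mm in diameter. The legs rest on z = 0, each leg's axis is inset half a diameter from the nearest pair of seat edges (so the leg's bounding box is flush with the corner).

The I-beam is on top of the table. Four stools sit around the table at the −y, +y, −x, +x sides.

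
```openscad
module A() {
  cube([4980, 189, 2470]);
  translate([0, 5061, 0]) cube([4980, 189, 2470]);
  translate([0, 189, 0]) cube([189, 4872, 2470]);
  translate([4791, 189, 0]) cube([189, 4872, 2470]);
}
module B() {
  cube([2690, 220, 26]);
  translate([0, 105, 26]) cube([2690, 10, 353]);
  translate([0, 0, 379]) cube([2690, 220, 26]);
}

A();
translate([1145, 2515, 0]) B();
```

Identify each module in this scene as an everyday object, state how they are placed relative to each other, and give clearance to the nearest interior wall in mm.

A is a house frame. B is an I-beam. The I-beam sits inside the house frame, centred. The clearance to the nearest interior wall is 956 mm.

Clearances: x = 956, y = 2326; minimum 956 mm.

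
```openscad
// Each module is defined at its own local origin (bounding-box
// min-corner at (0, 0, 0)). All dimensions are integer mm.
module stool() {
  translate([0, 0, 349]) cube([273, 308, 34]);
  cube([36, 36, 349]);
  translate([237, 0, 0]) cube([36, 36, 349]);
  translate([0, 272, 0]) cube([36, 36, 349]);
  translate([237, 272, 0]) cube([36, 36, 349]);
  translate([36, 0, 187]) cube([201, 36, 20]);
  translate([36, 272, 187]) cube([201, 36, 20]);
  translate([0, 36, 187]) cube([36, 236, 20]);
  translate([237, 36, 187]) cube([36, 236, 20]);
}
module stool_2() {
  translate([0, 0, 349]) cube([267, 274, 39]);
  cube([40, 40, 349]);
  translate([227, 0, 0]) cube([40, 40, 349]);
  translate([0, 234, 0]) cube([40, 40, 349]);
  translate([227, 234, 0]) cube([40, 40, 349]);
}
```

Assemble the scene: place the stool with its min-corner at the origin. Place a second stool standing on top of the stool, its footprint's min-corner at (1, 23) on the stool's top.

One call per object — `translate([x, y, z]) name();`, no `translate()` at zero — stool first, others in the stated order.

stool();
translate([1, 23, 383]) stool_2();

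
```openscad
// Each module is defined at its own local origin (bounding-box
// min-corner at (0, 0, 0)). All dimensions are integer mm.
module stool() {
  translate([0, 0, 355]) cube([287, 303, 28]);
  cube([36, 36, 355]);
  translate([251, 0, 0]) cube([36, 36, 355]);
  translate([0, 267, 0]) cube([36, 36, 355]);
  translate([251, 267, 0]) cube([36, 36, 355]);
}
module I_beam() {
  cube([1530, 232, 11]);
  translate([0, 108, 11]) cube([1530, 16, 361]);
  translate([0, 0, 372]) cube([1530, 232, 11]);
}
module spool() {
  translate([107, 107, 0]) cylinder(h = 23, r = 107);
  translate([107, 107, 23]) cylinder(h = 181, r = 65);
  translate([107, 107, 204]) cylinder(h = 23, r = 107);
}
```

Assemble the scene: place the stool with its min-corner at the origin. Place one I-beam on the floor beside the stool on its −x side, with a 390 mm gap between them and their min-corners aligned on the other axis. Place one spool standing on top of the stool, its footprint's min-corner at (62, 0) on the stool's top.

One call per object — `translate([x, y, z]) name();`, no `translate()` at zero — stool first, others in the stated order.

stool();
translate([-1920, 0, 0]) I_beam();
translate([62, 0, 383]) spool();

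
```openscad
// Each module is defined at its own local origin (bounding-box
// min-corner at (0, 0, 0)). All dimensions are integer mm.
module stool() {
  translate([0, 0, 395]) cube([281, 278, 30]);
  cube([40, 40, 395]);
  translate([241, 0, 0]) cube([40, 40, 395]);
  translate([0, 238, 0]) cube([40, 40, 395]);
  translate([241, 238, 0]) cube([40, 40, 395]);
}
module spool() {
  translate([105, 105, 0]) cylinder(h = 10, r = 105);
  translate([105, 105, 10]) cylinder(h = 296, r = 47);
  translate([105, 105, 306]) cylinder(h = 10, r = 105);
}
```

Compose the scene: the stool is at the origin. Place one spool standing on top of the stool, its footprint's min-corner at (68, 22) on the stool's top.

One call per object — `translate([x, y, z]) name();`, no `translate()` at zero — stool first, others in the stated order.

stool();
translate([68, 22, 425]) spool();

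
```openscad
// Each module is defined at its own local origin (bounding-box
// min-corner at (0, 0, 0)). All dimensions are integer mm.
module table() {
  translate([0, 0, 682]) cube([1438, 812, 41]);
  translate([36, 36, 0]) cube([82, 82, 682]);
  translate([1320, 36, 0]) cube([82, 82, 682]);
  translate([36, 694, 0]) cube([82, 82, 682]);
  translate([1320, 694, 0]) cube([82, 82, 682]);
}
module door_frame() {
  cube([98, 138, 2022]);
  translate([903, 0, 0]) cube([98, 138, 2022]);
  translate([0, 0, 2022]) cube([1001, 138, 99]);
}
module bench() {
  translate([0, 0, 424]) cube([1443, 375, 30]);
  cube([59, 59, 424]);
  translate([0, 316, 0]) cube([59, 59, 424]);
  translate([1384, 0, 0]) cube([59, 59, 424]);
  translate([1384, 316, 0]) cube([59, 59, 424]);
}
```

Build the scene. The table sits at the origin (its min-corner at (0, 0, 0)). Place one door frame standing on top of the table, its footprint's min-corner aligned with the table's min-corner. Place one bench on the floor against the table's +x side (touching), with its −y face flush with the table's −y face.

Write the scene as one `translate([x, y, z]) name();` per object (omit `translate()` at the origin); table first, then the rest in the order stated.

table();
translate([0, 0, 723]) door_frame();
translate([1438, 0, 0]) bench();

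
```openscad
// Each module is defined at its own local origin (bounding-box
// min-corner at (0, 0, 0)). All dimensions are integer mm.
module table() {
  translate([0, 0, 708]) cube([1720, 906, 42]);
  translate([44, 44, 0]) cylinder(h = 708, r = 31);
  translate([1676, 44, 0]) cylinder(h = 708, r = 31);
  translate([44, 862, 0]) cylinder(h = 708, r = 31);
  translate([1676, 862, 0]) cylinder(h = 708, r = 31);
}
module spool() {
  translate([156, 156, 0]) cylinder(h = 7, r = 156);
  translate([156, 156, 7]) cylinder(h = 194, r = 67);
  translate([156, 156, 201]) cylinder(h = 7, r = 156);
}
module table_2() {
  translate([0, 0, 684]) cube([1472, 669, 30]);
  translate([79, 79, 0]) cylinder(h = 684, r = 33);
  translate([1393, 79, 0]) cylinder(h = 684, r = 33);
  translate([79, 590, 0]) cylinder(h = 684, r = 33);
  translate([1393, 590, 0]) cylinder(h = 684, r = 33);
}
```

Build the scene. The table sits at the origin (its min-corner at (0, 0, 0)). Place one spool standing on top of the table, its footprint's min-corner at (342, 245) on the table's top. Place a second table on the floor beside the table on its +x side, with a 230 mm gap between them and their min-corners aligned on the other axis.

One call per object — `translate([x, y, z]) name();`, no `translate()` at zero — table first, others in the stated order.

table();
translate([342, 245, 750]) spool();
translate([1950, 0, 0]) table_2();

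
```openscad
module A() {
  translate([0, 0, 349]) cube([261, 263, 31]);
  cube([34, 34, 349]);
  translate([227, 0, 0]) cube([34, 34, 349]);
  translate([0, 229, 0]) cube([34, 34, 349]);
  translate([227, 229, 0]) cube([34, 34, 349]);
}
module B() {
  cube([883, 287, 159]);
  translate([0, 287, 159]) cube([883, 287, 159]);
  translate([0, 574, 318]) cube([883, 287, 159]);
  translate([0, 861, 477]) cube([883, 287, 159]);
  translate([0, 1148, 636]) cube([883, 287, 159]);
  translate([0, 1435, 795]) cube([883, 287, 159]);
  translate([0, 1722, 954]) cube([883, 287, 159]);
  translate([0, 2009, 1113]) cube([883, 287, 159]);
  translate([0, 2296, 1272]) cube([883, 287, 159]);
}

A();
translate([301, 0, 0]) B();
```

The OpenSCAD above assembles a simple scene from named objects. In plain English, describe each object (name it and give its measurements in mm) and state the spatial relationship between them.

A is a four-legged stool. The seat is a 261×263×31 mm slab whose top surface is at z = 380 mm; four square legs, each 34×34 mm in cross-section, run from the floor (z = 0) to the underside of the seat, each flush with a corner of the seat.

B is a run of 9 identical solid stair steps. Each tread is 883×287 mm and each step block is 159 mm high. Step 1 rests on the floor; step k is offset from step 1 by (k−1)×287 mm in y and (k−1)×159 mm in z.

The staircase is on the floor beside the stool on its +x side.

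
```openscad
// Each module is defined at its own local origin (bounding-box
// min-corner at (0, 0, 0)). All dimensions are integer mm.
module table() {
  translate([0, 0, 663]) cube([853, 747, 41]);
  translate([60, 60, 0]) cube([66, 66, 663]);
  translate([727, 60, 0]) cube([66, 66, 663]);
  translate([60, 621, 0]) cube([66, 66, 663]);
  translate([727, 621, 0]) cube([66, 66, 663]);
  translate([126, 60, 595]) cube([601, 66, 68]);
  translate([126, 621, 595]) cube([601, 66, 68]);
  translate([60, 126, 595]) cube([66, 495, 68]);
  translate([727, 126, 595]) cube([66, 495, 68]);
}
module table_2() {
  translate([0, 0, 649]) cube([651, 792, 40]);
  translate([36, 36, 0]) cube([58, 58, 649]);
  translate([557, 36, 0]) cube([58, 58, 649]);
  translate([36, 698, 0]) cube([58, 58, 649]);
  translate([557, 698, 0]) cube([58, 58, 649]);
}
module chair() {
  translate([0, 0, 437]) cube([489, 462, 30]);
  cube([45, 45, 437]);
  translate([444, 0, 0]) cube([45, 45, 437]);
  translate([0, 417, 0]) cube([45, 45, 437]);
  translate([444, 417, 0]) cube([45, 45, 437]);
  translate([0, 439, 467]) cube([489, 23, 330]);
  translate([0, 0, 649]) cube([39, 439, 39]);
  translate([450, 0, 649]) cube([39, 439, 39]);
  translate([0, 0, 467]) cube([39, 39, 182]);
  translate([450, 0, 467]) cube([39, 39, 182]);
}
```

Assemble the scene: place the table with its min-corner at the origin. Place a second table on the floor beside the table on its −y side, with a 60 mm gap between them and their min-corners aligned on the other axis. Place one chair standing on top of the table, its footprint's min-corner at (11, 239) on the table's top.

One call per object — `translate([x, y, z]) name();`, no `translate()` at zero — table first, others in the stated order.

table();
translate([0, -852, 0]) table_2();
translate([11, 239, 704]) chair();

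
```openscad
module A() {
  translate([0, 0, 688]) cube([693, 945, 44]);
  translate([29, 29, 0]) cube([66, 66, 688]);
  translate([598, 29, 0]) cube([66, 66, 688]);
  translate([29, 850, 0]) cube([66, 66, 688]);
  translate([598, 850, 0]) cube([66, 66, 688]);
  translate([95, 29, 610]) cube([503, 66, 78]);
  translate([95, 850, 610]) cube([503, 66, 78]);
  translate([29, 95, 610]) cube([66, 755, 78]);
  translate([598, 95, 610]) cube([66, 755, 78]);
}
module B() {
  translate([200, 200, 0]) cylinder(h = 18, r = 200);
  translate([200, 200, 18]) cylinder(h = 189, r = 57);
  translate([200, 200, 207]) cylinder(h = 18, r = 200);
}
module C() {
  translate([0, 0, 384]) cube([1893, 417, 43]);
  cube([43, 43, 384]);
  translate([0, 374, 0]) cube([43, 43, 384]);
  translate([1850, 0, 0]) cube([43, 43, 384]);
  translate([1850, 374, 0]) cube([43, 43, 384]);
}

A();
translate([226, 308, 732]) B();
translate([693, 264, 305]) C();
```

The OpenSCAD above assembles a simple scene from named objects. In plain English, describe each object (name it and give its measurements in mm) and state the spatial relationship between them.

A is a rectangular dining table. The top is 693×945×44 mm with its upper surface at z = 732 mm. It stands on four 66×66 mm square legs, each inset 29 mm from the nearest pair of top edges, running from the floor to the underside of the top. Four apron rails, 66 mm thick and 78 mm tall, run between adjacent legs with their top edges flush with the underside of the top and their outer faces flush with the legs' outer faces.

B is a spool: two coaxial disc flanges of radius 200 mm and thickness 18 mm, joined by a core cylinder of radius 57 mm and height 189 mm. The lower flange rests on z = 0 and the three cylinders share a vertical axis.

C is a long wooden bench with a 1893 mm (x) × 417 mm (y) seat, 43 mm thick, its top surface 427 mm above the floor. Four 43 mm square legs at the seat corners, flush with the edges, run from z = 0 to the seat underside.

The spool is on top of the table. The bench is beside the table with their tops flush at z = 732.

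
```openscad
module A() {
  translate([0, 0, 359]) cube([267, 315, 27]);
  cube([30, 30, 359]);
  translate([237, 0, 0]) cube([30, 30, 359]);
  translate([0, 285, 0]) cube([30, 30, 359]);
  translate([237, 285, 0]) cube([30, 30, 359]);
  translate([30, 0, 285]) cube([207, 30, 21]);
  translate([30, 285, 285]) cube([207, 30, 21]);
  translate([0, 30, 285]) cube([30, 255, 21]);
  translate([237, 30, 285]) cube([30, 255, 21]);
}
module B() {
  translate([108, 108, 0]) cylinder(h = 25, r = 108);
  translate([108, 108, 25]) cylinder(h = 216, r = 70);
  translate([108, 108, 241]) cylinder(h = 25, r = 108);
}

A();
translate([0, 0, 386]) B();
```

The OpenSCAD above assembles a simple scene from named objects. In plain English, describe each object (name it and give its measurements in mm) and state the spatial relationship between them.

A is a simple wooden stool: a rectangular seat 267 mm (x) by 315 mm (y), 27 mm thick, top face at z = 386 mm, on four square legs, each 30×30 mm in cross-section. The legs rest on z = 0, each flush with a corner of the seat. Four stretchers, 30 mm wide and 21 mm tall, connect adjacent legs with their undersides at z = 285 mm, each running between the inner faces of the legs it joins and aligned with the legs' outer faces on the other axis.

B is a spool: two coaxial disc flanges of radius 108 mm and thickness 25 mm, joined by a core cylinder of radius 70 mm and height 216 mm. The lower flange rests on z = 0 and the three cylinders share a vertical axis.

The spool is on top of the stool.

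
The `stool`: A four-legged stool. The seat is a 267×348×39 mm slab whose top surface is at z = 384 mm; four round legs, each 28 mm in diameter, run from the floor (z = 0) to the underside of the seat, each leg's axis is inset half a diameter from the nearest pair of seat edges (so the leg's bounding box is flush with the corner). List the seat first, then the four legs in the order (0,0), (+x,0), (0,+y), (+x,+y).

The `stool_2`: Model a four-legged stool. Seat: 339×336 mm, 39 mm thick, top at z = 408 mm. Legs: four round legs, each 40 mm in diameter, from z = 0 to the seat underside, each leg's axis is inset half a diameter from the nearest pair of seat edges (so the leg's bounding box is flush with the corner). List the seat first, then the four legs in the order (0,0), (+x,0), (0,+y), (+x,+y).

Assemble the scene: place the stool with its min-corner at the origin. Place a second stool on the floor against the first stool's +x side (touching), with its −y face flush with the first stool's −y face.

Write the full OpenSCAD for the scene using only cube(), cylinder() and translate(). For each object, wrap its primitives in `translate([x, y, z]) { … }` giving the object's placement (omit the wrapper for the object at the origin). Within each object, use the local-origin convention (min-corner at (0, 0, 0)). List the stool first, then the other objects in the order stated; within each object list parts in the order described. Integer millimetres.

translate([0, 0, 345]) cube([267, 348, 39]);
translate([14, 14, 0]) cylinder(h = 345, r = 14);
translate([253, 14, 0]) cylinder(h = 345, r = 14);
translate([14, 334, 0]) cylinder(h = 345, r = 14);
translate([253, 334, 0]) cylinder(h = 345, r = 14);
translate([267, 0, 0]) {
  translate([0, 0, 369]) cube([339, 336, 39]);
  translate([20, 20, 0]) cylinder(h = 369, r = 20);
  translate([319, 20, 0]) cylinder(h = 369, r = 20);
  translate([20, 316, 0]) cylinder(h = 369, r = 20);
  translate([319, 316, 0]) cylinder(h = 369, r = 20);
}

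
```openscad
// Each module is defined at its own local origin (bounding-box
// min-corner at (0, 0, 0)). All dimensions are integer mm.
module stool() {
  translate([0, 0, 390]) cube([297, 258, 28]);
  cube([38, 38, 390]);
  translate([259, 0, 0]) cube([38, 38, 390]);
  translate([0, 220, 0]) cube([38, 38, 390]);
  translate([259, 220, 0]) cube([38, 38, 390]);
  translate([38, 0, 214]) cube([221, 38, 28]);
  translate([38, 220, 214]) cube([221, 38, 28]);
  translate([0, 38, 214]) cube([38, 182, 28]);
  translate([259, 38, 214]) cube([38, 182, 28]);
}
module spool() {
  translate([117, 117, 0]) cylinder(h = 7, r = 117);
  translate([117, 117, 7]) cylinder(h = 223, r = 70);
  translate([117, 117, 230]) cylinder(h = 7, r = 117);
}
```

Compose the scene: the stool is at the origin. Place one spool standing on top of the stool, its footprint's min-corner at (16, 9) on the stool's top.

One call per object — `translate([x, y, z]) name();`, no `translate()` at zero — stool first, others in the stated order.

stool();
translate([16, 9, 418]) spool();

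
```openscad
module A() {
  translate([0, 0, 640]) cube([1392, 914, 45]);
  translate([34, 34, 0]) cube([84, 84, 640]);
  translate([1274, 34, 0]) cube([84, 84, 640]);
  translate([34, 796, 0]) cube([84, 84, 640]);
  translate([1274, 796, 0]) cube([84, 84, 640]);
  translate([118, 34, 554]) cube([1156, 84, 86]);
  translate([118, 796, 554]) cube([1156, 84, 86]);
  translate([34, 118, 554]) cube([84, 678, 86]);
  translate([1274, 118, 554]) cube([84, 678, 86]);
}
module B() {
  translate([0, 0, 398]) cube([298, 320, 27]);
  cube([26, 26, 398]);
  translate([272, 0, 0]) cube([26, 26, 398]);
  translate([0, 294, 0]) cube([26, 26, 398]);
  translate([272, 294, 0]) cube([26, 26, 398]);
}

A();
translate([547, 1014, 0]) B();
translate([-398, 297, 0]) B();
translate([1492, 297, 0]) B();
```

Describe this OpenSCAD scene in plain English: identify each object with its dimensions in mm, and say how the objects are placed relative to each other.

A is a rectangular dining table. The top is 1392×914×45 mm with its upper surface at z = 685 mm. It stands on four 84×84 mm square legs, each inset 34 mm from the nearest pair of top edges, running from the floor to the underside of the top. Four apron rails, 84 mm thick and 86 mm tall, run between adjacent legs with their top edges flush with the underside of the top and their outer faces flush with the legs' outer faces.

B is a four-legged stool. The seat is 298×320 mm, 27 mm thick, top at z = 425 mm. It stands on four square legs, each 26×26 mm in cross-section, from z = 0 to the seat underside, each flush with a corner of the seat.

Three stools sit around the table at the +y, −x, +x sides.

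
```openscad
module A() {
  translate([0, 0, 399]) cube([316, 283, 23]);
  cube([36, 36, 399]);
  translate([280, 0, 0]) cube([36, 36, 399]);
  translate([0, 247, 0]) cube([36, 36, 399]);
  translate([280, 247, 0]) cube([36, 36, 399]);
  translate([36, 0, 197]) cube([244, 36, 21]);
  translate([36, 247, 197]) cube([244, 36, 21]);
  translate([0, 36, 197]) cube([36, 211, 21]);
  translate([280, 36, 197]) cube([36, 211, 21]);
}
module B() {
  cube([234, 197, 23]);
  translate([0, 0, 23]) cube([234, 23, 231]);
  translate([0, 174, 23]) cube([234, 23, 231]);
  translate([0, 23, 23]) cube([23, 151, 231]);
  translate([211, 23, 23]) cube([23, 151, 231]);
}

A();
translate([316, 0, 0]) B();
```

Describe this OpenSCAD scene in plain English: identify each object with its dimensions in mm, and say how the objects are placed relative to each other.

A is a four-legged stool. The seat is a 316×283×23 mm slab whose top surface is at z = 422 mm; four square legs, each 36×36 mm in cross-section, run from the floor (z = 0) to the underside of the seat, each flush with a corner of the seat. Four stretchers, 36 mm wide and 21 mm tall, connect adjacent legs with their undersides at z = 197 mm, each running between the inner faces of the legs it joins and aligned with the legs' outer faces on the other axis.

B is an open storage box with external size 234×197×254 mm and wall thickness 23 mm (the base is also 23 mm thick). The base covers the whole footprint; the four walls stand on the base, with the y-facing walls full-width and the x-facing walls fitting between their inner faces.

The open box is against the stool's +x side, with their −y faces flush.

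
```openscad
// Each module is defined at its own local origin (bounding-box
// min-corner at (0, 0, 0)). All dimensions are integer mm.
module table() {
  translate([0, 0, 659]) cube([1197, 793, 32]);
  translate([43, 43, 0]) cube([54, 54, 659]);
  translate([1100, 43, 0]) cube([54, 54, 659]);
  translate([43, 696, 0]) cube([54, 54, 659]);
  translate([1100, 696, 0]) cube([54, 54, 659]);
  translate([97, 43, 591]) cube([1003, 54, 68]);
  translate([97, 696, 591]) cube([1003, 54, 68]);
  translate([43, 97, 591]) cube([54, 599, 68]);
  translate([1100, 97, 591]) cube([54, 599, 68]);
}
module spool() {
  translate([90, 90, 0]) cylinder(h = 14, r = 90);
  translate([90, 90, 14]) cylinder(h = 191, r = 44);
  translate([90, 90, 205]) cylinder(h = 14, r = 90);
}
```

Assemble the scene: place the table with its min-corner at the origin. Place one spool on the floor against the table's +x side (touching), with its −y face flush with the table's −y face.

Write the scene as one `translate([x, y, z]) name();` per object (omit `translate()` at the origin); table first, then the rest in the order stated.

table();
translate([1197, 0, 0]) spool();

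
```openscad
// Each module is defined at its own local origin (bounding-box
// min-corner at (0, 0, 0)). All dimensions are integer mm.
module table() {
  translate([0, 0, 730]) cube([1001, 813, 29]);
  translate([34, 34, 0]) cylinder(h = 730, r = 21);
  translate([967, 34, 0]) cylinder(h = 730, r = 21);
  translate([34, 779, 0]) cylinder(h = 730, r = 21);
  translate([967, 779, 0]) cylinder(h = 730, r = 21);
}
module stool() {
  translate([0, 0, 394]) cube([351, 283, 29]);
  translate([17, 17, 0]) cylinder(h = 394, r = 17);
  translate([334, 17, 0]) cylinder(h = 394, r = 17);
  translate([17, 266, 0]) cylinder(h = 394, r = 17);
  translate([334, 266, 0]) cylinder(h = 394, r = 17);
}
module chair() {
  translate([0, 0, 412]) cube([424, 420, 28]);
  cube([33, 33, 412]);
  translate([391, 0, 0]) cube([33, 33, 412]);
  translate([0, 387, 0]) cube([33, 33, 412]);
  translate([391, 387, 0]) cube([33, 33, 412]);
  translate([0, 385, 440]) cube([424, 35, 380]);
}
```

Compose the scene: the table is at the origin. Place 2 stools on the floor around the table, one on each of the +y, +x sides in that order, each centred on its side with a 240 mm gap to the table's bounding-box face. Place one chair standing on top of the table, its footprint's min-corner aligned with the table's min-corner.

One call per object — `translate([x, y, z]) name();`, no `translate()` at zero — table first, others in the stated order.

table();
translate([325, 1053, 0]) stool();
translate([1241, 265, 0]) stool();
translate([0, 0, 759]) chair();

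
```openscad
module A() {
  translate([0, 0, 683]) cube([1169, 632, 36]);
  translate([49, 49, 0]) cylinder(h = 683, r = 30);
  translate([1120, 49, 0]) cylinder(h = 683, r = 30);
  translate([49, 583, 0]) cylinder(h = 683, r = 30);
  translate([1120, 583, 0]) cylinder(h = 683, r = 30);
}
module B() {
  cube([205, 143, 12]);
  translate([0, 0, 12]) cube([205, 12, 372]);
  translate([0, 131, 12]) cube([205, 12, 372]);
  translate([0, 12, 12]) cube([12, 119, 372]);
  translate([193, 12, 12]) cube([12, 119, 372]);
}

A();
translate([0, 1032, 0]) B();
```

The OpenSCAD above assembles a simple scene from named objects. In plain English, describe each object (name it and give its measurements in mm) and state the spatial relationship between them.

A is a table with a 1169×632 mm rectangular top, 36 mm thick, top surface at z = 719 mm, supported by four round legs of 60 mm diameter, each leg's bounding box inset 19 mm from the nearest pair of top edges, running from the floor.

B is an open storage box with external size 205×143×384 mm and wall thickness 12 mm (the base is also 12 mm thick). The base covers the whole footprint; the four walls stand on the base, with the y-facing walls full-width and the x-facing walls fitting between their inner faces.

The open box is on the floor beside the table on its +y side.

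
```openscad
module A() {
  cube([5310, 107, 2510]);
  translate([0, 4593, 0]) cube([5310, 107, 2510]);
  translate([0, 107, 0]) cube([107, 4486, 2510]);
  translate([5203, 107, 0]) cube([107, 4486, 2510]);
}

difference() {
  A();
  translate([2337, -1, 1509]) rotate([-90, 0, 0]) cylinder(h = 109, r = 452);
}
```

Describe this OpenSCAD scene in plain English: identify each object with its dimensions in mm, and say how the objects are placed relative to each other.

A is a box-shaped house frame (walls only): outside footprint 5310×4700 mm, wall height 2510 mm, wall thickness 107 mm. The two y-facing walls run the full x-width; the two x-facing walls fit between the inner faces of the y-facing walls.

The house frame has a circular hole of radius 452 mm through its front wall, centred at (x = 2337, z = 1509).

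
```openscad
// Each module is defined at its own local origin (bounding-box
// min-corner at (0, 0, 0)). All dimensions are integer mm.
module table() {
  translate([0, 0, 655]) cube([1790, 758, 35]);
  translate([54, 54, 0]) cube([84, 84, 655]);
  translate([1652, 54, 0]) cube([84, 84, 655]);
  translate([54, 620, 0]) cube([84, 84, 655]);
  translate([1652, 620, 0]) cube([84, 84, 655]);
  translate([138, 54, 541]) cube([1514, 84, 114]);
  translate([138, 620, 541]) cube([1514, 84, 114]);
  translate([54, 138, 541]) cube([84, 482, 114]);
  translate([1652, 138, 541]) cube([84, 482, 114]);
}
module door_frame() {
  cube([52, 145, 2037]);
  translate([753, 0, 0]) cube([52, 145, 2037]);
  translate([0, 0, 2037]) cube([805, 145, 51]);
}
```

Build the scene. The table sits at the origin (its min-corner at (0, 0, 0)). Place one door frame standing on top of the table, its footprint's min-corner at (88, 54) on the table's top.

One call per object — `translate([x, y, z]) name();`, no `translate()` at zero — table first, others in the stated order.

table();
translate([88, 54, 690]) door_frame();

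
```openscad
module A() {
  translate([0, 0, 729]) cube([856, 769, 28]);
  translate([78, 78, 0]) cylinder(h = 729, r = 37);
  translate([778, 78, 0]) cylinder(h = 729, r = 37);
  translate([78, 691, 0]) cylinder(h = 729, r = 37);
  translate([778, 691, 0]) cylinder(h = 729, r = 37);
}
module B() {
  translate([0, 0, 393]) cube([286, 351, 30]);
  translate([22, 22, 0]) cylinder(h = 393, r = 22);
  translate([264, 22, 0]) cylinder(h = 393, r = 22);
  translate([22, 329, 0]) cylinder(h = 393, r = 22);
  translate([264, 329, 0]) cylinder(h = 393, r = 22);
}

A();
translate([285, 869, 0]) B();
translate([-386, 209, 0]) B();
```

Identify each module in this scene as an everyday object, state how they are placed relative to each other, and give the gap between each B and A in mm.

Each stool's nearest face is 100 mm from the table's bounding box.

A is a table. B is a stool. Two stools sit around the table at the +y, −x sides. The gap between each stool and the table is 100 mm.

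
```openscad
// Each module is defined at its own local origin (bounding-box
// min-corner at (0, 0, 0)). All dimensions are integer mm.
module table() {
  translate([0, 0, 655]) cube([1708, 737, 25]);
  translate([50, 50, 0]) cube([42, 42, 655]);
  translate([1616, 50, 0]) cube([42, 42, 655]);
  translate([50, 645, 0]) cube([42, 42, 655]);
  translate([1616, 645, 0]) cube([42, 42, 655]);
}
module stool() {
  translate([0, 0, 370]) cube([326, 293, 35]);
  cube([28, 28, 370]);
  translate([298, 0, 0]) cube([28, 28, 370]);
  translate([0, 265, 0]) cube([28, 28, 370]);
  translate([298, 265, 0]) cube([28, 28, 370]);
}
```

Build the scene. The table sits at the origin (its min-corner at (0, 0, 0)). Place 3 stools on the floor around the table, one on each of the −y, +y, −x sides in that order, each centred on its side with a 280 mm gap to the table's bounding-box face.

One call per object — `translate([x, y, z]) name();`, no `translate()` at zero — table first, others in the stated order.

table();
translate([691, -573, 0]) stool();
translate([691, 1017, 0]) stool();
translate([-606, 222, 0]) stool();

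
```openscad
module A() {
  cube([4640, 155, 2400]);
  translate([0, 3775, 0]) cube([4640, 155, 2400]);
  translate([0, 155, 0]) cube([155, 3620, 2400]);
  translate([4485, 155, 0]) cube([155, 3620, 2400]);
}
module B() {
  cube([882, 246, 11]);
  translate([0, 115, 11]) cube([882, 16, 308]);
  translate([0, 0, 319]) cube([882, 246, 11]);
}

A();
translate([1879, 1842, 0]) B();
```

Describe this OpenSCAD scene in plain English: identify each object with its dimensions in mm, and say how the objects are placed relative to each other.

A is a box-shaped house frame (walls only): outside footprint 4640×3930 mm, wall height 2400 mm, wall thickness 155 mm. The two y-facing walls run the full x-width; the two x-facing walls fit between the inner faces of the y-facing walls.

B is an I-beam lying along x, 882 mm long. Overall section height 330 mm. Two flanges 246 mm wide (y) and 11 mm thick, one on the floor and one at the top; a web 16 mm thick runs between them, centred on the flange width.

The I-beam sits inside the house frame, centred.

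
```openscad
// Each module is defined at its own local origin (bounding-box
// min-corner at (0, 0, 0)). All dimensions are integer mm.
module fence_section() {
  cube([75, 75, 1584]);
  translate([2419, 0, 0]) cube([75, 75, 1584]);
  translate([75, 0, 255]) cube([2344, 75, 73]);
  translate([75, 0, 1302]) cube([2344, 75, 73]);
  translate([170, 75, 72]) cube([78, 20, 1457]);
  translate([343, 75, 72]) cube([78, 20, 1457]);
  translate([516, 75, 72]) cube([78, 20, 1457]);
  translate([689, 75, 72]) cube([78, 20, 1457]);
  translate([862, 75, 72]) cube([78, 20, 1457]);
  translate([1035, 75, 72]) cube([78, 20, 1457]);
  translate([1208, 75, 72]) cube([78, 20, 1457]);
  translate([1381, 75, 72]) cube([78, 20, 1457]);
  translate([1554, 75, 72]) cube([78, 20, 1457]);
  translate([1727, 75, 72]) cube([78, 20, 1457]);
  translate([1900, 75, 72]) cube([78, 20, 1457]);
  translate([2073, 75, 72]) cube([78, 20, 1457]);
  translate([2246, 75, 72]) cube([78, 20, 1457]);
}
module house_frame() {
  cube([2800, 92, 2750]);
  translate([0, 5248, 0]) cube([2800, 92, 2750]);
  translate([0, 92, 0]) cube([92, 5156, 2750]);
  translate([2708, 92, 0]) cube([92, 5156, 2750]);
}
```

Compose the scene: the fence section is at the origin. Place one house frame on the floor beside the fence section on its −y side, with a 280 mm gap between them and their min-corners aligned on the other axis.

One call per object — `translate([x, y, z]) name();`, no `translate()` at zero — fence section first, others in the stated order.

fence_section();
translate([0, -5620, 0]) house_frame();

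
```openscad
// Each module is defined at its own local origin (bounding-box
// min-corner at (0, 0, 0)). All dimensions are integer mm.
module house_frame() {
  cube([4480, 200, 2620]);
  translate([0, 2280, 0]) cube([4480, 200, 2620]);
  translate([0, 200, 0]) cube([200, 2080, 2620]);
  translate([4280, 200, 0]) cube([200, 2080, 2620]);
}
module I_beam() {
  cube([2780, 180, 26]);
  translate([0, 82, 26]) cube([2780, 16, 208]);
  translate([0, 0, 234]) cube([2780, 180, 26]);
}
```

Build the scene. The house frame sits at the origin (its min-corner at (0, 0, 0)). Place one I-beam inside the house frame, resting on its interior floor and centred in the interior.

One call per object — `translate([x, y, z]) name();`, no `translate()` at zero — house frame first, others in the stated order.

house_frame();
translate([850, 1150, 0]) I_beam();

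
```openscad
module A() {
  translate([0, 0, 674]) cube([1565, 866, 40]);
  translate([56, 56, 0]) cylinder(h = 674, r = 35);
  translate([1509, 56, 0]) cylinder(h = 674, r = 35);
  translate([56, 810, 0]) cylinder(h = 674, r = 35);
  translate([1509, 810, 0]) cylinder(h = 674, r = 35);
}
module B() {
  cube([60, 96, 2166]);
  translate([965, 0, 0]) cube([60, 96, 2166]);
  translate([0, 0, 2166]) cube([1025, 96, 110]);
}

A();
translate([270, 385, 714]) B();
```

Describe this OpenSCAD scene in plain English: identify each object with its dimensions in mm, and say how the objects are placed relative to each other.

A is a rectangular dining table. The top is 1565×866×40 mm with its upper surface at z = 714 mm. It stands on four round legs of 70 mm diameter, each leg's bounding box inset 21 mm from the nearest pair of top edges, running from the floor to the underside of the top.

B is a rectangular door frame: two vertical jambs of 60×96 mm section, 2166 mm tall, with a clear opening 905 mm wide between their inner faces. A header 110 mm tall and 96 mm deep lies on top of the jambs and spans the full outside width.

The door frame is on top of the table, centred.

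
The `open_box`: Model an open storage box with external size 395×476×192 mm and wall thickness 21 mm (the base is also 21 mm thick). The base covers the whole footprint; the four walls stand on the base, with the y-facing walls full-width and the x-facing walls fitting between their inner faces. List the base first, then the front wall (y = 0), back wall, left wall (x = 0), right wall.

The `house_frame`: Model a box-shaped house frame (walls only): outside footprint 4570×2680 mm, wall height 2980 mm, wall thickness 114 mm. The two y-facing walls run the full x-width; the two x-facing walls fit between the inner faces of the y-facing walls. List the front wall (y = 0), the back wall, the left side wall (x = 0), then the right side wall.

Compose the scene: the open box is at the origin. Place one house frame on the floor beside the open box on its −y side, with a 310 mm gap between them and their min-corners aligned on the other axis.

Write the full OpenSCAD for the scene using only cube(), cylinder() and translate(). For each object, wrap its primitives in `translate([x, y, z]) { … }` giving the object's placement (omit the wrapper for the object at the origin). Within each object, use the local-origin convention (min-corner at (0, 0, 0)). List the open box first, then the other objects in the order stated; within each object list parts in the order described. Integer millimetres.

cube([395, 476, 21]);
translate([0, 0, 21]) cube([395, 21, 171]);
translate([0, 455, 21]) cube([395, 21, 171]);
translate([0, 21, 21]) cube([21, 434, 171]);
translate([374, 21, 21]) cube([21, 434, 171]);
translate([0, -2990, 0]) {
  cube([4570, 114, 2980]);
  translate([0, 2566, 0]) cube([4570, 114, 2980]);
  translate([0, 114, 0]) cube([114, 2452, 2980]);
  translate([4456, 114, 0]) cube([114, 2452, 2980]);
}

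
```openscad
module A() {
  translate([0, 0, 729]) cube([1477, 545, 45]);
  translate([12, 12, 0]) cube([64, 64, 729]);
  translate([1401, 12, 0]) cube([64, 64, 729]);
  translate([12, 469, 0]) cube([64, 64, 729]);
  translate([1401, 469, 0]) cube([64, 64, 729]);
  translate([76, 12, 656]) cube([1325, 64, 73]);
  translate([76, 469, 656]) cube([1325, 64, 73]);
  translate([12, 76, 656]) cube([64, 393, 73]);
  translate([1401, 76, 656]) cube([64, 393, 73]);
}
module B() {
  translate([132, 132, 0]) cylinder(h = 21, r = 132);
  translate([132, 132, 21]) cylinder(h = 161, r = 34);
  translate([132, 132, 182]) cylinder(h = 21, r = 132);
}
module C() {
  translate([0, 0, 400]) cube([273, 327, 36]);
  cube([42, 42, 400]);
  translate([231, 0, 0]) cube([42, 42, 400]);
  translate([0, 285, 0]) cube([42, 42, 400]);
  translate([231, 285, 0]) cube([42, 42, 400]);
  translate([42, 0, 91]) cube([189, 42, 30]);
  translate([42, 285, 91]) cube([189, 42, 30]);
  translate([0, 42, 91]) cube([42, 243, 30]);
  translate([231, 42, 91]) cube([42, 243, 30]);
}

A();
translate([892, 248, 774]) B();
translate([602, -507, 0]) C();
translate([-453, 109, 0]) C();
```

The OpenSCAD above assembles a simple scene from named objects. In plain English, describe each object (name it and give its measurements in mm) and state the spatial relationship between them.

A is a rectangular dining table. The top is 1477×545×45 mm with its upper surface at z = 774 mm. It stands on four 64×64 mm square legs, each inset 12 mm from the nearest pair of top edges, running from the floor to the underside of the top. Four apron rails, 64 mm thick and 73 mm tall, run between adjacent legs with their top edges flush with the underside of the top and their outer faces flush with the legs' outer faces.

B is a spool: two coaxial disc flanges of radius 132 mm and thickness 21 mm, joined by a core cylinder of radius 34 mm and height 161 mm. The lower flange rests on z = 0 and the three cylinders share a vertical axis.

C is a four-legged stool. The seat is 273×327 mm, 36 mm thick, top at z = 436 mm. It stands on four square legs, each 42×42 mm in cross-section, from z = 0 to the seat underside, each flush with a corner of the seat. Four stretchers, 42 mm wide and 30 mm tall, connect adjacent legs with their undersides at z = 91 mm, each running between the inner faces of the legs it joins and aligned with the legs' outer faces on the other axis.

The spool is on top of the table. Two stools sit around the table at the −y, −x sides.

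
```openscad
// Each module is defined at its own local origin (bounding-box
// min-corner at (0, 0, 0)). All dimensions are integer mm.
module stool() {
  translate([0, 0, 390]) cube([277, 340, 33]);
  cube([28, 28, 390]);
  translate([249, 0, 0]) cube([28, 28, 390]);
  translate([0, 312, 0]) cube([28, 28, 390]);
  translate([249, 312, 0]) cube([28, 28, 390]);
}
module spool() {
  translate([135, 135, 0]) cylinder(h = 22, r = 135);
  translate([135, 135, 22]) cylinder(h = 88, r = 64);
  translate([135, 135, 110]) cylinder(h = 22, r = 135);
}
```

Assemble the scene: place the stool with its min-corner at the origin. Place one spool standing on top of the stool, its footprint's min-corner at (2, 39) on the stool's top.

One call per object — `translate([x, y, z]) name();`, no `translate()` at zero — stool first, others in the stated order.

stool();
translate([2, 39, 423]) spool();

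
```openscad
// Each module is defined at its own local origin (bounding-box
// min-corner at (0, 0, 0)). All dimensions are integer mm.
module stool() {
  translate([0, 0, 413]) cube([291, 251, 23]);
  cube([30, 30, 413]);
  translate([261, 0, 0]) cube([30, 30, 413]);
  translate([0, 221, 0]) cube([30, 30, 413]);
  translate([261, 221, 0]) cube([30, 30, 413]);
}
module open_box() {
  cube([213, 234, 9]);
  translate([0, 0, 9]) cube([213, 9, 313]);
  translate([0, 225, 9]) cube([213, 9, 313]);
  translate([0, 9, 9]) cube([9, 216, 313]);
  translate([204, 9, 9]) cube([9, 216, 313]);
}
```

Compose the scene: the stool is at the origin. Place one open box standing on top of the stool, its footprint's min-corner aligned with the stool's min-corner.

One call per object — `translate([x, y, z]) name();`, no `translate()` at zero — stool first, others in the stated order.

stool();
translate([0, 0, 436]) open_box();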